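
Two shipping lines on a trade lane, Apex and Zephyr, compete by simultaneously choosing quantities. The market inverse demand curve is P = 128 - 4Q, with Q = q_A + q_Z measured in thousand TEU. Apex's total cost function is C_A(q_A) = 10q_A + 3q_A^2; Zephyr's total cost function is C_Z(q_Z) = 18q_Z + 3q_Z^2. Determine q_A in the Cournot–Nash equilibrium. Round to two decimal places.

Apex's profit: π_A = (128 - 4Q)q_A - (10q_A + 3q_A²). Setting ∂π_A/∂q_A = 0: 118 - 14q_A - 4(q_Z) = 0.
Zephyr's first-order condition: 110 - 14q_Z - 4(q_A) = 0.
Rearranging gives the reaction functions q_A = (118 - 4q_Z)/14 and q_Z = (110 - 4q_A)/14.
Substituting one into the other gives q_A = 101/15 and q_Z = 89/15.

6.73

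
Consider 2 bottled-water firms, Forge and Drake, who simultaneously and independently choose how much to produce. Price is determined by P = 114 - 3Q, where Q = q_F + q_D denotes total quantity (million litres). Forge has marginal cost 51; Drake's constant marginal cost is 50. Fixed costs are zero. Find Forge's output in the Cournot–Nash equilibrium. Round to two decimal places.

Forge's profit: π_F = (114 - 3Q)q_F - (51q_F). Setting ∂π_F/∂q_F = 0: 63 - 6q_F - 3(q_D) = 0.
Drake's profit: π_D = (114 - 3Q)q_D - (50q_D). Setting ∂π_D/∂q_D = 0: 64 - 6q_D - 3(q_F) = 0.
Best responses: q_F = (63 - 3q_D)/6, q_D = (64 - 3q_F)/6.
Solving the pair: q_F = 62/9, q_D = 65/9.

6.89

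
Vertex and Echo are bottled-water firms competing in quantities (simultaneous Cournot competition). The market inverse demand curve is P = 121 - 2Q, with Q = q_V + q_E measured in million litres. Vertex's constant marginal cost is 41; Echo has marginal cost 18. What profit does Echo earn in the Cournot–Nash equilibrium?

Vertex's profit: π_V = (121 - 2Q)q_V - (41q_V). Setting ∂π_V/∂q_V = 0: 80 - 4q_V - 2(q_E) = 0.
Echo's profit: π_E = (121 - 2Q)q_E - (18q_E). Setting ∂π_E/∂q_E = 0: 103 - 4q_E - 2(q_V) = 0.
So q_V = (80 - 2q_E)/4 and q_E = (103 - 2q_V)/4.
Solving the pair: q_V = 19/2, q_E = 21.
Price P = 121 - 2·(61/2) = 60.
Echo's profit: (60 - 18)·21 = 882.

882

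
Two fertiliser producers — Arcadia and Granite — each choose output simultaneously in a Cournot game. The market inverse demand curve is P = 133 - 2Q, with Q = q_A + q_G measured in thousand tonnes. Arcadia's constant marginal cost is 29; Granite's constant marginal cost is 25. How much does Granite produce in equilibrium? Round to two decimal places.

Arcadia's profit: π_A = (133 - 2Q)q_A - (29q_A). Setting ∂π_A/∂q_A = 0: 104 - 4q_A - 2(q_G) = 0.
Granite's first-order condition: 108 - 4q_G - 2(q_A) = 0.
So q_A = (104 - 2q_G)/4 and q_G = (108 - 2q_A)/4.
Solving the pair: q_A = 50/3, q_G = 56/3.

18.67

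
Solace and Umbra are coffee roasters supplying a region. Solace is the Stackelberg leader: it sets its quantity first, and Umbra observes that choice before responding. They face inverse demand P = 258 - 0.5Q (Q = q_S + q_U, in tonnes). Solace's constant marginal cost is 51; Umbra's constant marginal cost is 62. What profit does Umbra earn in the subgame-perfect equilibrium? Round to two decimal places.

The follower Umbra best-responds to any q_S: π_U = (258 - 0.5Q)q_U - 62q_U.
Setting the follower's marginal profit to zero, 196 - (1/2)q_S - q_U = 0, i.e. q_U = (196 - (1/2)q_S).
Solace substitutes q_U(q_S) into its own profit: π_S = q_S(258 - (1/2)q_S - (196 - (1/2)q_S)/2) - 51q_S = (160 - (1/4)q_S)q_S - 51q_S.
Maximising: ∂π_S/∂q_S = 109 - (1/2)q_S = 0, giving q_S = 218.
Then q_U = (196 - (1/2)·218) = 87.
Price P = 258 - (1/2)·305 = 211/2.
Umbra's profit: (211/2 - 62)·87 = 3784.5000.

3784.50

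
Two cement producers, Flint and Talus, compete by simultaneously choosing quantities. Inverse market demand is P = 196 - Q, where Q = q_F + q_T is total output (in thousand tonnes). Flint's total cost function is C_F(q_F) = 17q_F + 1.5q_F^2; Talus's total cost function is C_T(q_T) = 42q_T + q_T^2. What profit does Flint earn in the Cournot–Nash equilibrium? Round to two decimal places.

Flint's profit: π_F = (196 - Q)q_F - (17q_F + (3/2)q_F²). Setting ∂π_F/∂q_F = 0: 179 - 5q_F - (q_T) = 0.
Talus's profit: π_T = (196 - Q)q_T - (42q_T + q_T²). Setting ∂π_T/∂q_T = 0: 154 - 4q_T - (q_F) = 0.
Best responses: q_F = (179 - q_T)/5, q_T = (154 - q_F)/4.
Solving the pair: q_F = 562/19, q_T = 591/19.
Price P = 196 - 1153/19 = 135.3158.
Flint's profit: 135.3158·(562/19) - 17·(562/19) - (3/2)(562/19)² = 2187.2853.

2187.29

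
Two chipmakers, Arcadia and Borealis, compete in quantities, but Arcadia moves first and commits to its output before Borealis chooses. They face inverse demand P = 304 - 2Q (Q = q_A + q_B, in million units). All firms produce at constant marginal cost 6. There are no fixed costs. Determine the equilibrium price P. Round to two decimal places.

80.50

The follower Borealis best-responds to any q_A: π_B = (304 - 2Q)q_B - 6q_B.
Follower FOC: 298 - 2q_A - 4q_B = 0, so q_B(q_A) = (298 - 2q_A)/4.
The leader anticipates this reaction. Substituting into P = 304 - 2Q gives P = 155 - q_A, so π_A = (155 - q_A)q_A - 6q_A.
Leader FOC: 149 - 2q_A = 0, so q_A = 149/2.
Then q_B = (298 - 2·(149/2))/4 = 149/4.
Total output Q = 447/4, so price P = 304 - 2·(447/4) = 161/2.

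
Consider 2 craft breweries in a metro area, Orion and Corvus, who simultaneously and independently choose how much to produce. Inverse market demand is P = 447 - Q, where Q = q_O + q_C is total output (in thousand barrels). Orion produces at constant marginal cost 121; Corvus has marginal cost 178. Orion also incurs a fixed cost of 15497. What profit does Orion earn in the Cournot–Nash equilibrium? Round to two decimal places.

Orion's profit: π_O = (447 - Q)q_O - (121q_O). Setting ∂π_O/∂q_O = 0: 326 - 2q_O - (q_C) = 0.
Corvus's first-order condition: 269 - 2q_C - (q_O) = 0.
Rearranging gives the reaction functions q_O = (326 - q_C)/2 and q_C = (269 - q_O)/2.
Solving the pair: q_O = 383/3, q_C = 212/3.
Price P = 447 - 595/3 = 746/3.
Orion's profit: (746/3 - 121)·(383/3) - 15497 = 801.7778.

801.78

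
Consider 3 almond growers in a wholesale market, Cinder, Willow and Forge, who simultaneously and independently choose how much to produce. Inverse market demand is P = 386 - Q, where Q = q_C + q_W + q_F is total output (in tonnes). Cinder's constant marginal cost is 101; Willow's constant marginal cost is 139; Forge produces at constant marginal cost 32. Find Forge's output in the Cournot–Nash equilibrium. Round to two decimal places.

132.50

Cinder's profit: π_C = (386 - Q)q_C - (101q_C). Setting ∂π_C/∂q_C = 0: 285 - 2q_C - (q_W + q_F) = 0.
Willow's profit: π_W = (386 - Q)q_W - (139q_W). Setting ∂π_W/∂q_W = 0: 247 - 2q_W - (q_C + q_F) = 0.
Forge's profit: π_F = (386 - Q)q_F - (32q_F). Setting ∂π_F/∂q_F = 0: 354 - 2q_F - (q_C + q_W) = 0.
Adding the 3 conditions: 886 − 2Q − 2Q = 0, i.e. Q = 443/2.
Back-substituting: q_C = (285 − 443/2) = 127/2, q_W = (247 − 443/2) = 51/2, q_F = (354 − 443/2) = 265/2.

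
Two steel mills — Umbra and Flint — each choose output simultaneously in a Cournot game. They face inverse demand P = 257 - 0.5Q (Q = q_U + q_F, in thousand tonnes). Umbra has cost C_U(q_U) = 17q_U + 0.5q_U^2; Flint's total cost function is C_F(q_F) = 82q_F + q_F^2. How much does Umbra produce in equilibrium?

Umbra's profit: π_U = (257 - 0.5Q)q_U - (17q_U + (1/2)q_U²). Setting ∂π_U/∂q_U = 0: 240 - 2q_U - (1/2)(q_F) = 0.
Flint's first-order condition: 175 - 3q_F - (1/2)(q_U) = 0.
Best responses: q_U = (240 - (1/2)q_F)/2, q_F = (175 - (1/2)q_U)/3.
Solving the pair: q_U = 110, q_F = 40.

110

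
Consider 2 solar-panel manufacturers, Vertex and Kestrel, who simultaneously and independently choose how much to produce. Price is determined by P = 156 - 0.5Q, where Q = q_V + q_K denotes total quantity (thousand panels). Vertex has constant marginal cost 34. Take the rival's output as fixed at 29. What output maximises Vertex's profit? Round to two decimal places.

107.50

With the rival's output fixed at 29, Vertex's profit is π_V = (156 - (1/2)·29 - (1/2)q_V)q_V - (34q_V) = (283/2 - (1/2)q_V)q_V - (34q_V).
∂π_V/∂q_V = 215/2 - q_V = 0, so q_V = 215/2.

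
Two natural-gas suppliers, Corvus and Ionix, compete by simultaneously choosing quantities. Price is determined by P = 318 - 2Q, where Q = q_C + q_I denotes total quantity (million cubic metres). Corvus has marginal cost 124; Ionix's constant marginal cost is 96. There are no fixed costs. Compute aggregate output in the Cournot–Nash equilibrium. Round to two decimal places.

Corvus's profit: π_C = (318 - 2Q)q_C - (124q_C). Setting ∂π_C/∂q_C = 0: 194 - 4q_C - 2(q_I) = 0.
Ionix's first-order condition: 222 - 4q_I - 2(q_C) = 0.
So q_C = (194 - 2q_I)/4 and q_I = (222 - 2q_C)/4.
Solving the pair: q_C = 83/3, q_I = 125/3.
Total output Q = 83/3 + 125/3 = 208/3.

69.33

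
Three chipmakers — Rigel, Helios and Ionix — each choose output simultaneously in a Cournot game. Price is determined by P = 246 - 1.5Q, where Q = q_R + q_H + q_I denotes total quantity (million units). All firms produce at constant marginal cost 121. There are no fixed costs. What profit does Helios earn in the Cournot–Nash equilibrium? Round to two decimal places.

651.04

A representative firm's profit is π_i = q_i(246 - 1.5Q) - 121q_i.
Setting ∂π_i/∂q_i = 0 with rivals' quantities fixed: 125 - 3q_i - (3/2)·Σ_{j≠i} q_j = 0.
With identical firms every q_j equals q_i, so Σ_{j≠i} q_j = 2q_i and 125 = 6q_i, giving q_i = 125/6.
Price P = 246 - (3/2)·(125/2) = 609/4.
Helios's profit: (609/4 - 121)·(125/6) = 651.0417.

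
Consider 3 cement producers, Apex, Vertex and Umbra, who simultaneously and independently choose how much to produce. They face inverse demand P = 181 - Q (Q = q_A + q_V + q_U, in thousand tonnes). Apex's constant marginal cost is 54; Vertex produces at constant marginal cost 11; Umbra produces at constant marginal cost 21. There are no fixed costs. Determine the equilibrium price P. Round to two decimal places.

66.75

Apex's profit: π_A = (181 - Q)q_A - (54q_A). Setting ∂π_A/∂q_A = 0: 127 - 2q_A - (q_V + q_U) = 0.
Vertex's first-order condition: 170 - 2q_V - (q_A + q_U) = 0.
Umbra's first-order condition: 160 - 2q_U - (q_A + q_V) = 0.
Summing all 3 equations gives 457 − 4Q = 0, hence Q = 457/4.
Back-substituting: q_A = (127 − 457/4) = 51/4, q_V = (170 − 457/4) = 223/4, q_U = (160 − 457/4) = 183/4.
Total output Q = 457/4, so price P = 181 - 457/4 = 267/4.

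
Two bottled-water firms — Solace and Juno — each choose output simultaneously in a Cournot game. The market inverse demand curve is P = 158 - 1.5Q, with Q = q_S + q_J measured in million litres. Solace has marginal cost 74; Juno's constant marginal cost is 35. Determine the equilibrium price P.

Solace's profit: π_S = (158 - 1.5Q)q_S - (74q_S). Setting ∂π_S/∂q_S = 0: 84 - 3q_S - (3/2)(q_J) = 0.
Juno's first-order condition: 123 - 3q_J - (3/2)(q_S) = 0.
Best responses: q_S = (84 - (3/2)q_J)/3, q_J = (123 - (3/2)q_S)/3.
Substituting one into the other gives q_S = 10 and q_J = 36.
Total output Q = 46, so price P = 158 - (3/2)·46 = 89.

89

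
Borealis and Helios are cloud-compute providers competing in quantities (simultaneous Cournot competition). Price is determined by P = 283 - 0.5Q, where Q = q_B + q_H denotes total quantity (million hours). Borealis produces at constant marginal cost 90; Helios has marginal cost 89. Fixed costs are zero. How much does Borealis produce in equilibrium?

128

Borealis's profit: π_B = (283 - 0.5Q)q_B - (90q_B). Setting ∂π_B/∂q_B = 0: 193 - q_B - (1/2)(q_H) = 0.
Helios's profit: π_H = (283 - 0.5Q)q_H - (89q_H). Setting ∂π_H/∂q_H = 0: 194 - q_H - (1/2)(q_B) = 0.
So q_B = (193 - (1/2)q_H) and q_H = (194 - (1/2)q_B).
Solving the pair: q_B = 128, q_H = 130.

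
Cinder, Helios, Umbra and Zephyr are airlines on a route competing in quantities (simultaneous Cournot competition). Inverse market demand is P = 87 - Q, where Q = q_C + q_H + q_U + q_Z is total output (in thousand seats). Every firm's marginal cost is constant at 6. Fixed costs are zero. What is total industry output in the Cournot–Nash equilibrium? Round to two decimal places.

64.80

Each firm earns π_i = (87 - Q)q_i - 6q_i.
Setting ∂π_i/∂q_i = 0 with rivals' quantities fixed: 81 - 2q_i - Σ_{j≠i} q_j = 0.
By symmetry each firm produces the same amount; substituting Σ_{j≠i} q_j = 3q_i yields q_i = 81/5.
Total output Q = 81/5 + 81/5 + 81/5 + 81/5 = 324/5.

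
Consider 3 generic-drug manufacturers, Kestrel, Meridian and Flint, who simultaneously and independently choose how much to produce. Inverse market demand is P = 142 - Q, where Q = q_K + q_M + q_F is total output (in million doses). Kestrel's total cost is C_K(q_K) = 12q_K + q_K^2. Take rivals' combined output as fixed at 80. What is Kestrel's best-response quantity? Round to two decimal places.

12.50

With rivals' combined output fixed at 80, Kestrel's profit is π_K = (142 - 80 - q_K)q_K - (12q_K + q_K²) = (62 - q_K)q_K - (12q_K + q_K²).
∂π_K/∂q_K = 50 - 4q_K = 0, so q_K = 25/2.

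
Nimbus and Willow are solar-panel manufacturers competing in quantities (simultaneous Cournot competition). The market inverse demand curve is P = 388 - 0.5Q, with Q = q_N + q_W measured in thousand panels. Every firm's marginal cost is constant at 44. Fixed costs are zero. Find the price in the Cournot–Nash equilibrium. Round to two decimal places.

Each firm earns π_i = (388 - 0.5Q)q_i - 44q_i.
First-order condition (treating rivals' output as given): 344 - q_i - (1/2)q_j = 0.
With identical firms every q_j equals q_i, so q_j = q_i and 344 = (3/2)q_i, giving q_i = 688/3.
Total output Q = 1376/3, so price P = 388 - (1/2)·(1376/3) = 476/3.

158.67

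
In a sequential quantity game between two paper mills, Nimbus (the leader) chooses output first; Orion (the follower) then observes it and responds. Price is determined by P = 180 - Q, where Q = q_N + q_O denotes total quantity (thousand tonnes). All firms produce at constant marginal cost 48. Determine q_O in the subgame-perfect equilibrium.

Solve by backward induction. Given q_N, the follower Orion maximises π_O = (180 - q_N - q_O)q_O - 48q_O.
∂π_O/∂q_O = 132 - q_N - 2q_O = 0 gives the reaction function q_O = (132 - q_N)/2.
The leader anticipates this reaction. Substituting into P = 180 - Q gives P = 114 - (1/2)q_N, so π_N = (114 - (1/2)q_N)q_N - 48q_N.
Leader FOC: 66 - q_N = 0, so q_N = 66.
Then q_O = (132 - 66)/2 = 33.

33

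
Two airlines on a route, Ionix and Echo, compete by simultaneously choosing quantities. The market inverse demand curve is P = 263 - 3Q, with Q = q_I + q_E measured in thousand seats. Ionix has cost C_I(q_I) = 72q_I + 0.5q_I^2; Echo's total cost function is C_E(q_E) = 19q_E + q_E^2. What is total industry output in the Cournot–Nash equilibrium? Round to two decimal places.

41.09

Ionix's profit: π_I = (263 - 3Q)q_I - (72q_I + (1/2)q_I²). Setting ∂π_I/∂q_I = 0: 191 - 7q_I - 3(q_E) = 0.
Echo's first-order condition: 244 - 8q_E - 3(q_I) = 0.
So q_I = (191 - 3q_E)/7 and q_E = (244 - 3q_I)/8.
Solving the pair: q_I = 796/47, q_E = 1135/47.
Total output Q = 796/47 + 1135/47 = 1931/47.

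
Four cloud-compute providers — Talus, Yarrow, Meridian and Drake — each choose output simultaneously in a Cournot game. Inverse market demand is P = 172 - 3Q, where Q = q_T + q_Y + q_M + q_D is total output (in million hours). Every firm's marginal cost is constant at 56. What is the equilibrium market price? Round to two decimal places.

79.20

A representative firm's profit is π_i = q_i(172 - 3Q) - 56q_i.
First-order condition (treating rivals' output as given): 116 - 6q_i - 3·Σ_{j≠i} q_j = 0.
With identical firms every q_j equals q_i, so Σ_{j≠i} q_j = 3q_i and 116 = 15q_i, giving q_i = 116/15.
Total output Q = 464/15, so price P = 172 - 3·(464/15) = 396/5.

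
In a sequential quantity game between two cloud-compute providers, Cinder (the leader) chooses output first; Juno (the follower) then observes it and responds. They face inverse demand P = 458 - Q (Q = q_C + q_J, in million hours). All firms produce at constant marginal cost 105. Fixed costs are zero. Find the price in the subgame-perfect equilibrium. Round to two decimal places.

193.25

The follower Juno best-responds to any q_C: π_J = (458 - Q)q_J - 105q_J.
Setting the follower's marginal profit to zero, 353 - q_C - 2q_J = 0, i.e. q_J = (353 - q_C)/2.
The leader anticipates this reaction. Substituting into P = 458 - Q gives P = 563/2 - (1/2)q_C, so π_C = (563/2 - (1/2)q_C)q_C - 105q_C.
Leader FOC: 353/2 - q_C = 0, so q_C = 353/2.
Then q_J = (353 - 353/2)/2 = 353/4.
Total output Q = 1059/4, so price P = 458 - 1059/4 = 773/4.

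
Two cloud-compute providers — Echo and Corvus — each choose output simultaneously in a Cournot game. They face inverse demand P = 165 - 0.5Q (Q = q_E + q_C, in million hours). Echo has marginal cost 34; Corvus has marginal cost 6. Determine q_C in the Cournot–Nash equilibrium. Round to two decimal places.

Echo's profit: π_E = (165 - 0.5Q)q_E - (34q_E). Setting ∂π_E/∂q_E = 0: 131 - q_E - (1/2)(q_C) = 0.
Corvus's first-order condition: 159 - q_C - (1/2)(q_E) = 0.
Best responses: q_E = (131 - (1/2)q_C), q_C = (159 - (1/2)q_E).
Substituting one into the other gives q_E = 206/3 and q_C = 374/3.

124.67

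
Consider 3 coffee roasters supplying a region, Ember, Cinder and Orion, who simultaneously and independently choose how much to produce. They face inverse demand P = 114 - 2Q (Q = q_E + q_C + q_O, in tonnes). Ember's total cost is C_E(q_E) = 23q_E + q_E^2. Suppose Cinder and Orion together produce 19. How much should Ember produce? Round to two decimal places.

8.83

With rivals' combined output fixed at 19, Ember's profit is π_E = (114 - 2·19 - 2q_E)q_E - (23q_E + q_E²) = (76 - 2q_E)q_E - (23q_E + q_E²).
∂π_E/∂q_E = 53 - 6q_E = 0, so q_E = 53/6.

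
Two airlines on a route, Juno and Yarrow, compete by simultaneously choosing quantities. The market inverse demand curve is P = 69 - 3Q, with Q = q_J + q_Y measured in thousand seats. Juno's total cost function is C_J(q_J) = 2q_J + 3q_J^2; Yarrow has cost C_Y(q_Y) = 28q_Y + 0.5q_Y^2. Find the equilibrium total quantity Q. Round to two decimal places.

Juno's profit: π_J = (69 - 3Q)q_J - (2q_J + 3q_J²). Setting ∂π_J/∂q_J = 0: 67 - 12q_J - 3(q_Y) = 0.
Yarrow's first-order condition: 41 - 7q_Y - 3(q_J) = 0.
Rearranging gives the reaction functions q_J = (67 - 3q_Y)/12 and q_Y = (41 - 3q_J)/7.
Substituting one into the other gives q_J = 346/75 and q_Y = 97/25.
Total output Q = 346/75 + 97/25 = 637/75.

8.49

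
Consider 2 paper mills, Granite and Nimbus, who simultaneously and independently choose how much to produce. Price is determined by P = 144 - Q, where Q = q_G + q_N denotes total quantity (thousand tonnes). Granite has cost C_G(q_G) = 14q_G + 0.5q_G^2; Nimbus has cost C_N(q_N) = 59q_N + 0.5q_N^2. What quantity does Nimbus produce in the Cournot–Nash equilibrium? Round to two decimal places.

Granite's profit: π_G = (144 - Q)q_G - (14q_G + (1/2)q_G²). Setting ∂π_G/∂q_G = 0: 130 - 3q_G - (q_N) = 0.
Nimbus's profit: π_N = (144 - Q)q_N - (59q_N + (1/2)q_N²). Setting ∂π_N/∂q_N = 0: 85 - 3q_N - (q_G) = 0.
So q_G = (130 - q_N)/3 and q_N = (85 - q_G)/3.
Substituting one into the other gives q_G = 305/8 and q_N = 125/8.

15.63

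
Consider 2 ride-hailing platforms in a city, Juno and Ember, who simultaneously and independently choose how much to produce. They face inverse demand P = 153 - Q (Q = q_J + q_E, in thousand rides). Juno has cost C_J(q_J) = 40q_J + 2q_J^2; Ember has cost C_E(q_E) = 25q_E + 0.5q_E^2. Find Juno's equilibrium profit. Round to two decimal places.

462.16

Juno's profit: π_J = (153 - Q)q_J - (40q_J + 2q_J²). Setting ∂π_J/∂q_J = 0: 113 - 6q_J - (q_E) = 0.
Ember's profit: π_E = (153 - Q)q_E - (25q_E + (1/2)q_E²). Setting ∂π_E/∂q_E = 0: 128 - 3q_E - (q_J) = 0.
Best responses: q_J = (113 - q_E)/6, q_E = (128 - q_J)/3.
Solving the pair: q_J = 211/17, q_E = 655/17.
Price P = 153 - 866/17 = 1735/17.
Juno's profit: (1735/17)·(211/17) - 40·(211/17) - 2(211/17)² = 462.1557.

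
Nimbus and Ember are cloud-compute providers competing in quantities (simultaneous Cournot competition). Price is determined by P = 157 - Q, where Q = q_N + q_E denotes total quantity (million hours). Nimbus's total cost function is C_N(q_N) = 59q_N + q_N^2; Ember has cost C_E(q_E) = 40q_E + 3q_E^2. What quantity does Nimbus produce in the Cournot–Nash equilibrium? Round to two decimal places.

Nimbus's profit: π_N = (157 - Q)q_N - (59q_N + q_N²). Setting ∂π_N/∂q_N = 0: 98 - 4q_N - (q_E) = 0.
Ember's first-order condition: 117 - 8q_E - (q_N) = 0.
Best responses: q_N = (98 - q_E)/4, q_E = (117 - q_N)/8.
Solving the pair: q_N = 667/31, q_E = 370/31.

21.52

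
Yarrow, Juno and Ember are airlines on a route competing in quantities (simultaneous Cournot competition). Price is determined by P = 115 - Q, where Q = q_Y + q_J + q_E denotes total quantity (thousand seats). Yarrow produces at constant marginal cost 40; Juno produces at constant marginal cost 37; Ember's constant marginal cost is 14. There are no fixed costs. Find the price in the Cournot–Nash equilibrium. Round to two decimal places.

Yarrow's profit: π_Y = (115 - Q)q_Y - (40q_Y). Setting ∂π_Y/∂q_Y = 0: 75 - 2q_Y - (q_J + q_E) = 0.
Juno's first-order condition: 78 - 2q_J - (q_Y + q_E) = 0.
Ember's profit: π_E = (115 - Q)q_E - (14q_E). Setting ∂π_E/∂q_E = 0: 101 - 2q_E - (q_Y + q_J) = 0.
Adding the 3 first-order conditions: 254 − 4Q = 0, so Q = 127/2.
Back-substituting: q_Y = (75 − 127/2) = 23/2, q_J = (78 − 127/2) = 29/2, q_E = (101 − 127/2) = 75/2.
Total output Q = 127/2, so price P = 115 - 127/2 = 103/2.

51.50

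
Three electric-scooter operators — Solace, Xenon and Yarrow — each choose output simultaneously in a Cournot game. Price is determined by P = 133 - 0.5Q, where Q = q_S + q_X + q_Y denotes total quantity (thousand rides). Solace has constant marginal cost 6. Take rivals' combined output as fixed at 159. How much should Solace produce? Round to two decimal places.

47.50

With rivals' combined output fixed at 159, Solace's profit is π_S = (133 - (1/2)·159 - (1/2)q_S)q_S - (6q_S) = (107/2 - (1/2)q_S)q_S - (6q_S).
∂π_S/∂q_S = 95/2 - q_S = 0, so q_S = 95/2.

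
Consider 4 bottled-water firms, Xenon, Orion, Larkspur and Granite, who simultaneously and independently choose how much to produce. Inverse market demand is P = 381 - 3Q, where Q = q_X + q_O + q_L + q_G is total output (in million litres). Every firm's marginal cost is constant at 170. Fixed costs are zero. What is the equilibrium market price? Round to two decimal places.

212.20

A representative firm's profit is π_i = q_i(381 - 3Q) - 170q_i.
First-order condition (treating rivals' output as given): 211 - 6q_i - 3·Σ_{j≠i} q_j = 0.
With identical firms every q_j equals q_i, so Σ_{j≠i} q_j = 3q_i and 211 = 15q_i, giving q_i = 211/15.
Total output Q = 844/15, so price P = 381 - 3·(844/15) = 1061/5.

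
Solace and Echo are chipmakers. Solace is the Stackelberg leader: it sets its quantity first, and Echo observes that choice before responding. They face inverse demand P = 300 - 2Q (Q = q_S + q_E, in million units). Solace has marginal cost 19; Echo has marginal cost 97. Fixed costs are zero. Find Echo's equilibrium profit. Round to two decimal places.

69.03

The follower Echo best-responds to any q_S: π_E = (300 - 2Q)q_E - 97q_E.
Setting the follower's marginal profit to zero, 203 - 2q_S - 4q_E = 0, i.e. q_E = (203 - 2q_S)/4.
Solace substitutes q_E(q_S) into its own profit: π_S = q_S(300 - 2q_S - (203 - 2q_S)/2) - 19q_S = (397/2 - q_S)q_S - 19q_S.
Leader FOC: 359/2 - 2q_S = 0, so q_S = 359/4.
Then q_E = (203 - 2·(359/4))/4 = 47/8.
Price P = 300 - 2·(765/8) = 435/4.
Echo's profit: (435/4 - 97)·(47/8) = 69.0313.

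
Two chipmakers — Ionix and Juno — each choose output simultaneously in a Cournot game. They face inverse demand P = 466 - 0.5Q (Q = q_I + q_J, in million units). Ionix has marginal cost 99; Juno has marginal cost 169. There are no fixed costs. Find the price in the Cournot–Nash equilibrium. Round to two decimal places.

Ionix's profit: π_I = (466 - 0.5Q)q_I - (99q_I). Setting ∂π_I/∂q_I = 0: 367 - q_I - (1/2)(q_J) = 0.
Juno's first-order condition: 297 - q_J - (1/2)(q_I) = 0.
So q_I = (367 - (1/2)q_J) and q_J = (297 - (1/2)q_I).
Solving the pair: q_I = 874/3, q_J = 454/3.
Total output Q = 1328/3, so price P = 466 - (1/2)·(1328/3) = 734/3.

244.67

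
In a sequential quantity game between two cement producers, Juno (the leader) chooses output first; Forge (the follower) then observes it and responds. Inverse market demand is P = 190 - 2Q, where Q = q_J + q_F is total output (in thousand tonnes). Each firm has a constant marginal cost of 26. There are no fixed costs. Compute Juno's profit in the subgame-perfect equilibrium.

Solve by backward induction. Given q_J, the follower Forge maximises π_F = (190 - 2q_J - 2q_F)q_F - 26q_F.
Setting the follower's marginal profit to zero, 164 - 2q_J - 4q_F = 0, i.e. q_F = (164 - 2q_J)/4.
Juno substitutes q_F(q_J) into its own profit: π_J = q_J(190 - 2q_J - (164 - 2q_J)/2) - 26q_J = (108 - q_J)q_J - 26q_J.
Leader FOC: 82 - 2q_J = 0, so q_J = 41.
Then q_F = (164 - 2·41)/4 = 41/2.
Price P = 190 - 2·(123/2) = 67.
Juno's profit: (67 - 26)·41 = 1681.

1681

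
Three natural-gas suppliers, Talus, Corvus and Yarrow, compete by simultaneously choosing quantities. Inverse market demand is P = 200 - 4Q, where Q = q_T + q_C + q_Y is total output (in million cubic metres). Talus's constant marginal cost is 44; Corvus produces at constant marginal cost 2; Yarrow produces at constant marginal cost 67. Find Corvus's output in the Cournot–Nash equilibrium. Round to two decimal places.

19.06

Talus's profit: π_T = (200 - 4Q)q_T - (44q_T). Setting ∂π_T/∂q_T = 0: 156 - 8q_T - 4(q_C + q_Y) = 0.
Corvus's first-order condition: 198 - 8q_C - 4(q_T + q_Y) = 0.
Yarrow's first-order condition: 133 - 8q_Y - 4(q_T + q_C) = 0.
Summing all 3 equations gives 487 − 16Q = 0, hence Q = 487/16.
Back-substituting: q_T = (156 − 487/4)/4 = 137/16, q_C = (198 − 487/4)/4 = 305/16, q_Y = (133 − 487/4)/4 = 45/16.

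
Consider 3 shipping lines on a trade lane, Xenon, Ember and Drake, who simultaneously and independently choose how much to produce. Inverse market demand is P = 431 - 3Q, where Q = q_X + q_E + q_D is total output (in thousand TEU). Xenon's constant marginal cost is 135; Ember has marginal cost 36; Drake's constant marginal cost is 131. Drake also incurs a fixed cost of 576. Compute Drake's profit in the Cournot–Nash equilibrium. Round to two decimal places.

334.02

Xenon's profit: π_X = (431 - 3Q)q_X - (135q_X). Setting ∂π_X/∂q_X = 0: 296 - 6q_X - 3(q_E + q_D) = 0.
Ember's first-order condition: 395 - 6q_E - 3(q_X + q_D) = 0.
Drake's profit: π_D = (431 - 3Q)q_D - (131q_D). Setting ∂π_D/∂q_D = 0: 300 - 6q_D - 3(q_X + q_E) = 0.
Adding the 3 first-order conditions: 991 − 12Q = 0, so Q = 991/12.
Back-substituting: q_X = (296 − 991/4)/3 = 193/12, q_E = (395 − 991/4)/3 = 589/12, q_D = (300 − 991/4)/3 = 209/12.
Price P = 431 - 3·(991/12) = 733/4.
Drake's profit: (733/4 - 131)·(209/12) - 576 = 334.0208.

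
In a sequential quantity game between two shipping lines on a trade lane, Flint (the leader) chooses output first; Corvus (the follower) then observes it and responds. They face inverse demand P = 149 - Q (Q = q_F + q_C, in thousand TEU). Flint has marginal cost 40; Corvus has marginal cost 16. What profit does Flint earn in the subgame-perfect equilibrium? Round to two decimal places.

The follower Corvus best-responds to any q_F: π_C = (149 - Q)q_C - 16q_C.
∂π_C/∂q_C = 133 - q_F - 2q_C = 0 gives the reaction function q_C = (133 - q_F)/2.
Flint substitutes q_C(q_F) into its own profit: π_F = q_F(149 - q_F - (133 - q_F)/2) - 40q_F = (165/2 - (1/2)q_F)q_F - 40q_F.
Maximising: ∂π_F/∂q_F = 85/2 - q_F = 0, giving q_F = 85/2.
Then q_C = (133 - 85/2)/2 = 181/4.
Price P = 149 - 351/4 = 245/4.
Flint's profit: (245/4 - 40)·(85/2) = 903.1250.

903.13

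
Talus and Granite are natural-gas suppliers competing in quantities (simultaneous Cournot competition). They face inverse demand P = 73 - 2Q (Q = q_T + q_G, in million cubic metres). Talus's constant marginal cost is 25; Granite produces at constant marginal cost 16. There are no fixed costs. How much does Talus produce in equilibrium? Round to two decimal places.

Talus's profit: π_T = (73 - 2Q)q_T - (25q_T). Setting ∂π_T/∂q_T = 0: 48 - 4q_T - 2(q_G) = 0.
Granite's profit: π_G = (73 - 2Q)q_G - (16q_G). Setting ∂π_G/∂q_G = 0: 57 - 4q_G - 2(q_T) = 0.
Rearranging gives the reaction functions q_T = (48 - 2q_G)/4 and q_G = (57 - 2q_T)/4.
Solving the pair: q_T = 13/2, q_G = 11.

6.50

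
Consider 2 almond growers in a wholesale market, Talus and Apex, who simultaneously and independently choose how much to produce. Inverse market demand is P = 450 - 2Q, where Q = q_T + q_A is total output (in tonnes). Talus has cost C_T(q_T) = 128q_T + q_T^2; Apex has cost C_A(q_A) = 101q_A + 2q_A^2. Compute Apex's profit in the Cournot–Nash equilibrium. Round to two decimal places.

4344.01

Talus's profit: π_T = (450 - 2Q)q_T - (128q_T + q_T²). Setting ∂π_T/∂q_T = 0: 322 - 6q_T - 2(q_A) = 0.
Apex's profit: π_A = (450 - 2Q)q_A - (101q_A + 2q_A²). Setting ∂π_A/∂q_A = 0: 349 - 8q_A - 2(q_T) = 0.
So q_T = (322 - 2q_A)/6 and q_A = (349 - 2q_T)/8.
Solving the pair: q_T = 939/22, q_A = 725/22.
Price P = 450 - 2·(832/11) = 298.7273.
Apex's profit: 298.7273·(725/22) - 101·(725/22) - 2(725/22)² = 4344.0083.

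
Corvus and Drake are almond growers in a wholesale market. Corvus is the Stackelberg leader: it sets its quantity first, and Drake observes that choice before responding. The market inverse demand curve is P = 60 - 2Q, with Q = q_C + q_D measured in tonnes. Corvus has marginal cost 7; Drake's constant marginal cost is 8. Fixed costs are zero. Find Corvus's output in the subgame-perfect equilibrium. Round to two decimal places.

Solve by backward induction. Given q_C, the follower Drake maximises π_D = (60 - 2q_C - 2q_D)q_D - 8q_D.
Setting the follower's marginal profit to zero, 52 - 2q_C - 4q_D = 0, i.e. q_D = (52 - 2q_C)/4.
Corvus substitutes q_D(q_C) into its own profit: π_C = q_C(60 - 2q_C - (52 - 2q_C)/2) - 7q_C = (34 - q_C)q_C - 7q_C.
The leader's first-order condition 27 - 2q_C = 0 yields q_C = 27/2.
Then q_D = (52 - 2·(27/2))/4 = 25/4.

13.50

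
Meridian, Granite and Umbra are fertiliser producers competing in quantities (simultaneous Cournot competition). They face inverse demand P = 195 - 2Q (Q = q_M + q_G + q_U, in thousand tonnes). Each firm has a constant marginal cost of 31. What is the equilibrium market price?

Each firm earns π_i = (195 - 2Q)q_i - 31q_i.
First-order condition (treating rivals' output as given): 164 - 4q_i - 2·Σ_{j≠i} q_j = 0.
By symmetry each firm produces the same amount; substituting Σ_{j≠i} q_j = 2q_i yields q_i = 164/8 = 41/2.
Total output Q = 123/2, so price P = 195 - 2·(123/2) = 72.

72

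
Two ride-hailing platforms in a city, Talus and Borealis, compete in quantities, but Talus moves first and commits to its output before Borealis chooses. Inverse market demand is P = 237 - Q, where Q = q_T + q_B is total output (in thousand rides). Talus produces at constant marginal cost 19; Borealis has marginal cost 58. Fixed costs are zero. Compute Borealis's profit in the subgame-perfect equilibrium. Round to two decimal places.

Solve by backward induction. Given q_T, the follower Borealis maximises π_B = (237 - q_T - q_B)q_B - 58q_B.
Follower FOC: 179 - q_T - 2q_B = 0, so q_B(q_T) = (179 - q_T)/2.
The leader anticipates this reaction. Substituting into P = 237 - Q gives P = 295/2 - (1/2)q_T, so π_T = (295/2 - (1/2)q_T)q_T - 19q_T.
The leader's first-order condition 257/2 - q_T = 0 yields q_T = 257/2.
Then q_B = (179 - 257/2)/2 = 101/4.
Price P = 237 - 615/4 = 333/4.
Borealis's profit: (333/4 - 58)·(101/4) = 637.5625.

637.56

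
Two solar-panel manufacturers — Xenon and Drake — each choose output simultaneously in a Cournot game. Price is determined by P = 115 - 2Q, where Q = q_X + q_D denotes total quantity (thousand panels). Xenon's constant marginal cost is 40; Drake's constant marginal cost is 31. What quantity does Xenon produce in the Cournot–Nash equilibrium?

Xenon's profit: π_X = (115 - 2Q)q_X - (40q_X). Setting ∂π_X/∂q_X = 0: 75 - 4q_X - 2(q_D) = 0.
Drake's first-order condition: 84 - 4q_D - 2(q_X) = 0.
So q_X = (75 - 2q_D)/4 and q_D = (84 - 2q_X)/4.
Substituting one into the other gives q_X = 11 and q_D = 31/2.

11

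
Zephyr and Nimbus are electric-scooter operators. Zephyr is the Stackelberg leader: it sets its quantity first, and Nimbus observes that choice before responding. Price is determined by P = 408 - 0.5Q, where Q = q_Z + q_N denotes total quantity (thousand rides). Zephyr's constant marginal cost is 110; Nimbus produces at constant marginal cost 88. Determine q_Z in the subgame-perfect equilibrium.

The follower Nimbus best-responds to any q_Z: π_N = (408 - 0.5Q)q_N - 88q_N.
Setting the follower's marginal profit to zero, 320 - (1/2)q_Z - q_N = 0, i.e. q_N = (320 - (1/2)q_Z).
The leader anticipates this reaction. Substituting into P = 408 - 0.5Q gives P = 248 - (1/4)q_Z, so π_Z = (248 - (1/4)q_Z)q_Z - 110q_Z.
The leader's first-order condition 138 - (1/2)q_Z = 0 yields q_Z = 276.
Then q_N = (320 - (1/2)·276) = 182.

276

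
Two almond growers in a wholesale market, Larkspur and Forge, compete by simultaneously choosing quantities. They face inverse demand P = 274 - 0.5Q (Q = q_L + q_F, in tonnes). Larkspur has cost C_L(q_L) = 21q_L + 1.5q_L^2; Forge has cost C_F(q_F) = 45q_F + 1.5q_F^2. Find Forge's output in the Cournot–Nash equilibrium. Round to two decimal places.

50.13

Larkspur's profit: π_L = (274 - 0.5Q)q_L - (21q_L + (3/2)q_L²). Setting ∂π_L/∂q_L = 0: 253 - 4q_L - (1/2)(q_F) = 0.
Forge's profit: π_F = (274 - 0.5Q)q_F - (45q_F + (3/2)q_F²). Setting ∂π_F/∂q_F = 0: 229 - 4q_F - (1/2)(q_L) = 0.
Best responses: q_L = (253 - (1/2)q_F)/4, q_F = (229 - (1/2)q_L)/4.
Substituting one into the other gives q_L = 56.9841 and q_F = 50.1270.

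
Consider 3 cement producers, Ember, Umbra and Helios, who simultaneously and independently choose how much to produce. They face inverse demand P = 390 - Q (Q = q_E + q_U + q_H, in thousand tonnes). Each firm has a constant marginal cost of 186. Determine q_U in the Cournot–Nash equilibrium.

51

Each firm earns π_i = (390 - Q)q_i - 186q_i.
First-order condition (treating rivals' output as given): 204 - 2q_i - Σ_{j≠i} q_j = 0.
With identical firms every q_j equals q_i, so Σ_{j≠i} q_j = 2q_i and 204 = 4q_i, giving q_i = 51.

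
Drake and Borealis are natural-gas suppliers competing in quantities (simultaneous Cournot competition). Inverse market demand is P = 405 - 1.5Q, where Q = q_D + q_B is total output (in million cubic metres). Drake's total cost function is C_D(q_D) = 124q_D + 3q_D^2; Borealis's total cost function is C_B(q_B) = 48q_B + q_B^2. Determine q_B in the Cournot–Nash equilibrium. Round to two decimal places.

Drake's profit: π_D = (405 - 1.5Q)q_D - (124q_D + 3q_D²). Setting ∂π_D/∂q_D = 0: 281 - 9q_D - (3/2)(q_B) = 0.
Borealis's first-order condition: 357 - 5q_B - (3/2)(q_D) = 0.
So q_D = (281 - (3/2)q_B)/9 and q_B = (357 - (3/2)q_D)/5.
Substituting one into the other gives q_D = 20.3392 and q_B = 65.2982.

65.30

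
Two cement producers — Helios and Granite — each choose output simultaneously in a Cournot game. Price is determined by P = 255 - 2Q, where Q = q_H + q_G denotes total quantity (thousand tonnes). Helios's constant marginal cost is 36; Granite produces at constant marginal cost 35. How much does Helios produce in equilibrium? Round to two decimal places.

36.33

Helios's profit: π_H = (255 - 2Q)q_H - (36q_H). Setting ∂π_H/∂q_H = 0: 219 - 4q_H - 2(q_G) = 0.
Granite's first-order condition: 220 - 4q_G - 2(q_H) = 0.
Best responses: q_H = (219 - 2q_G)/4, q_G = (220 - 2q_H)/4.
Solving the pair: q_H = 109/3, q_G = 221/6.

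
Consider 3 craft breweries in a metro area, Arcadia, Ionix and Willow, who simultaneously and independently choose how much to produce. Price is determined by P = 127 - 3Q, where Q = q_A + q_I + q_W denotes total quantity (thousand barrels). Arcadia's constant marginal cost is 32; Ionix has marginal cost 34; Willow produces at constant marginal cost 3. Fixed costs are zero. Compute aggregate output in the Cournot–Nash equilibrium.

Arcadia's profit: π_A = (127 - 3Q)q_A - (32q_A). Setting ∂π_A/∂q_A = 0: 95 - 6q_A - 3(q_I + q_W) = 0.
Ionix's profit: π_I = (127 - 3Q)q_I - (34q_I). Setting ∂π_I/∂q_I = 0: 93 - 6q_I - 3(q_A + q_W) = 0.
Willow's first-order condition: 124 - 6q_W - 3(q_A + q_I) = 0.
Summing all 3 equations gives 312 − 12Q = 0, hence Q = 26.
Back-substituting: q_A = (95 − 78)/3 = 17/3, q_I = (93 − 78)/3 = 5, q_W = (124 − 78)/3 = 46/3.
Total output Q = 17/3 + 5 + 46/3 = 26.

26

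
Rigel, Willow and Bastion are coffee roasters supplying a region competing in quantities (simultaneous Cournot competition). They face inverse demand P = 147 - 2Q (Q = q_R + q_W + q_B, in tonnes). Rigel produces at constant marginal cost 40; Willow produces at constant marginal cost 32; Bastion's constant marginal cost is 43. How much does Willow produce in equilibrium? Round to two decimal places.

16.75

Rigel's profit: π_R = (147 - 2Q)q_R - (40q_R). Setting ∂π_R/∂q_R = 0: 107 - 4q_R - 2(q_W + q_B) = 0.
Willow's first-order condition: 115 - 4q_W - 2(q_R + q_B) = 0.
Bastion's first-order condition: 104 - 4q_B - 2(q_R + q_W) = 0.
Summing all 3 equations gives 326 − 8Q = 0, hence Q = 163/4.
Back-substituting: q_R = (107 − 163/2)/2 = 51/4, q_W = (115 − 163/2)/2 = 67/4, q_B = (104 − 163/2)/2 = 45/4.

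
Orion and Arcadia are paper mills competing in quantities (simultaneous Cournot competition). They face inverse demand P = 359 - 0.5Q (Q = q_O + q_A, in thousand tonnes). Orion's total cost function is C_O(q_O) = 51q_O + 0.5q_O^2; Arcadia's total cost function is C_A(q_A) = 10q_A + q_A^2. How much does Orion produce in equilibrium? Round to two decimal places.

130.35

Orion's profit: π_O = (359 - 0.5Q)q_O - (51q_O + (1/2)q_O²). Setting ∂π_O/∂q_O = 0: 308 - 2q_O - (1/2)(q_A) = 0.
Arcadia's profit: π_A = (359 - 0.5Q)q_A - (10q_A + q_A²). Setting ∂π_A/∂q_A = 0: 349 - 3q_A - (1/2)(q_O) = 0.
So q_O = (308 - (1/2)q_A)/2 and q_A = (349 - (1/2)q_O)/3.
Solving the pair: q_O = 130.3478, q_A = 94.6087.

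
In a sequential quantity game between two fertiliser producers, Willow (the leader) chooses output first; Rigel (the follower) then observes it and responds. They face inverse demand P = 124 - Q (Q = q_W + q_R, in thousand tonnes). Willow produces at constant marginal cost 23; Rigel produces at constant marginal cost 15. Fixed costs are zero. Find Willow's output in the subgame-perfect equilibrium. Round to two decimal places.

Solve by backward induction. Given q_W, the follower Rigel maximises π_R = (124 - q_W - q_R)q_R - 15q_R.
∂π_R/∂q_R = 109 - q_W - 2q_R = 0 gives the reaction function q_R = (109 - q_W)/2.
Willow substitutes q_R(q_W) into its own profit: π_W = q_W(124 - q_W - (109 - q_W)/2) - 23q_W = (139/2 - (1/2)q_W)q_W - 23q_W.
Leader FOC: 93/2 - q_W = 0, so q_W = 93/2.
Then q_R = (109 - 93/2)/2 = 125/4.

46.50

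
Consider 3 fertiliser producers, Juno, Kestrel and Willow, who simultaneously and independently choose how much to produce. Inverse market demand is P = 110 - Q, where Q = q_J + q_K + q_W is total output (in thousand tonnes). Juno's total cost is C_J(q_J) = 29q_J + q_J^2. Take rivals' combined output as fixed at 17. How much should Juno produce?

With rivals' combined output fixed at 17, Juno's profit is π_J = (110 - 17 - q_J)q_J - (29q_J + q_J²) = (93 - q_J)q_J - (29q_J + q_J²).
∂π_J/∂q_J = 64 - 4q_J = 0, so q_J = 16.

16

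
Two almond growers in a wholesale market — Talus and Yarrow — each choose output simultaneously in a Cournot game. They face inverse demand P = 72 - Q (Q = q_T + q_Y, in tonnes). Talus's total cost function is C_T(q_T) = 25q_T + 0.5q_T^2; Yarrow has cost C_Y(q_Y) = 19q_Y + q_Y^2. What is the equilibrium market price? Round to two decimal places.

49.55

Talus's profit: π_T = (72 - Q)q_T - (25q_T + (1/2)q_T²). Setting ∂π_T/∂q_T = 0: 47 - 3q_T - (q_Y) = 0.
Yarrow's first-order condition: 53 - 4q_Y - (q_T) = 0.
So q_T = (47 - q_Y)/3 and q_Y = (53 - q_T)/4.
Substituting one into the other gives q_T = 135/11 and q_Y = 112/11.
Total output Q = 247/11, so price P = 72 - 247/11 = 545/11.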